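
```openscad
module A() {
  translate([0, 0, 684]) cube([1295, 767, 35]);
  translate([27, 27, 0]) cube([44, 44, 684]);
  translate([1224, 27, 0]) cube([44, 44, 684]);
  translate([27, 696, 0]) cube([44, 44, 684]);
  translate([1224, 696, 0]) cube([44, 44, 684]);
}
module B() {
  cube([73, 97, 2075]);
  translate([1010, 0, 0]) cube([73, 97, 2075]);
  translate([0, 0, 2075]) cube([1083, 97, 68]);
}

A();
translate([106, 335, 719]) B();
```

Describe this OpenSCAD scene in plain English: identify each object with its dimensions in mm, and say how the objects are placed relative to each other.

A is a table: top 1295 mm (x) × 767 mm (y), 35 mm thick, upper face at z = 719 mm, on four 44×44 mm square legs, each inset 27 mm from the nearest pair of top edges, running from z = 0 to the bottom of the top.

B is a rectangular door frame: two vertical jambs of 73×97 mm section, 2075 mm tall, with a clear opening 937 mm wide between their inner faces. A header 68 mm tall and 97 mm deep lies on top of the jambs and spans the full outside width.

The door frame is on top of the table, centred.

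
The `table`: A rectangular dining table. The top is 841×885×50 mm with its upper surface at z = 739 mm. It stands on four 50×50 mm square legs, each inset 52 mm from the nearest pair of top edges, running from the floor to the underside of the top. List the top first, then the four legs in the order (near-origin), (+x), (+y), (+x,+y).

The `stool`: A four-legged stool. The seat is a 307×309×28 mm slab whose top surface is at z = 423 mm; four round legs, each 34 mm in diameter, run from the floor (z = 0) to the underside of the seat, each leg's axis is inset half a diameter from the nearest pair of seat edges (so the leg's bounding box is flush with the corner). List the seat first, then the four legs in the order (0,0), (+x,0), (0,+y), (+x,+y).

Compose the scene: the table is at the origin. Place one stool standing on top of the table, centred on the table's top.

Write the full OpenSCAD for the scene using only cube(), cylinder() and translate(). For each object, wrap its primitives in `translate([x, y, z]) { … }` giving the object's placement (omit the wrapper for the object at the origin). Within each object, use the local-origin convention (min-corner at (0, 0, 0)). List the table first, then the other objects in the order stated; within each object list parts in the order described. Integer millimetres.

translate([0, 0, 689]) cube([841, 885, 50]);
translate([52, 52, 0]) cube([50, 50, 689]);
translate([739, 52, 0]) cube([50, 50, 689]);
translate([52, 783, 0]) cube([50, 50, 689]);
translate([739, 783, 0]) cube([50, 50, 689]);
translate([267, 288, 739]) {
  translate([0, 0, 395]) cube([307, 309, 28]);
  translate([17, 17, 0]) cylinder(h = 395, r = 17);
  translate([290, 17, 0]) cylinder(h = 395, r = 17);
  translate([17, 292, 0]) cylinder(h = 395, r = 17);
  translate([290, 292, 0]) cylinder(h = 395, r = 17);
}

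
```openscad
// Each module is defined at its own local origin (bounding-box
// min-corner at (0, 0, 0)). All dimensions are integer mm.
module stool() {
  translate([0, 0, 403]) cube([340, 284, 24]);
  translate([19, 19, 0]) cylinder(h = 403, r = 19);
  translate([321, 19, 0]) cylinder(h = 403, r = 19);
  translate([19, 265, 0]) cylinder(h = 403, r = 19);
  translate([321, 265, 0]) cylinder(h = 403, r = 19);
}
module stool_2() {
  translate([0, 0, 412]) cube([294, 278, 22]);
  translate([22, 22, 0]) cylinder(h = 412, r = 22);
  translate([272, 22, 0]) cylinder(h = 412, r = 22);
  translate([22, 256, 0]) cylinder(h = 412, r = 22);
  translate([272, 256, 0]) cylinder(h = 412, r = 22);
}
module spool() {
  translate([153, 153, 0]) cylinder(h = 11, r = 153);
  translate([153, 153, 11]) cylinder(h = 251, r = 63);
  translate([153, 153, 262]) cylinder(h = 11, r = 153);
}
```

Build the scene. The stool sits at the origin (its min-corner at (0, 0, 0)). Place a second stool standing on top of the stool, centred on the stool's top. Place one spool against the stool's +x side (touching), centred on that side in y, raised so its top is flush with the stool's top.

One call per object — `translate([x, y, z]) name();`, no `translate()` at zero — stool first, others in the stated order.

stool();
translate([23, 3, 427]) stool_2();
translate([340, -11, 154]) spool();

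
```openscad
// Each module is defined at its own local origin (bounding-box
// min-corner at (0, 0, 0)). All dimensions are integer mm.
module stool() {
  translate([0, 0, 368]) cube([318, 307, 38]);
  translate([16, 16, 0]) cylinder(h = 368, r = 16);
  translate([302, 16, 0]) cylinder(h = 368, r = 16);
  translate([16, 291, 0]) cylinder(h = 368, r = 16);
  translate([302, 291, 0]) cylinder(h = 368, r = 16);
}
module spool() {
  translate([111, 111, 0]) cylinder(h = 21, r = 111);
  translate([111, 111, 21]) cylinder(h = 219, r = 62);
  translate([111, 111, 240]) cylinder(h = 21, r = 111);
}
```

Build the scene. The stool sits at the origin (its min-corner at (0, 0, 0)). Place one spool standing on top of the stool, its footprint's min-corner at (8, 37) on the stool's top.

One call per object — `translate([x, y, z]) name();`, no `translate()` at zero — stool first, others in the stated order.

stool();
translate([8, 37, 406]) spool();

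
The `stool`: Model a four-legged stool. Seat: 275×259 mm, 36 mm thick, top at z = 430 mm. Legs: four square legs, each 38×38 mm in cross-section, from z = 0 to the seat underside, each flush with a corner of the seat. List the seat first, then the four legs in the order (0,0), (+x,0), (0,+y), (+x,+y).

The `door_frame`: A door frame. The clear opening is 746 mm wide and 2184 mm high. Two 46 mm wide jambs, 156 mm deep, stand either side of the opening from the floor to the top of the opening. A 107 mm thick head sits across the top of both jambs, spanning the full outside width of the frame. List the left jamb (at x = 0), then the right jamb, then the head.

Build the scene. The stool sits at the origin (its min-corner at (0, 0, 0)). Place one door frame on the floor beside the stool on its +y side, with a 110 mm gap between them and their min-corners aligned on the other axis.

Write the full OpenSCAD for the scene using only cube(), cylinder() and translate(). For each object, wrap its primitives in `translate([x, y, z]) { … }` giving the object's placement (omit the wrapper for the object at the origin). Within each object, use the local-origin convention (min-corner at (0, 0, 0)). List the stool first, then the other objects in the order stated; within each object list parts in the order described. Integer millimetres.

translate([0, 0, 394]) cube([275, 259, 36]);
cube([38, 38, 394]);
translate([237, 0, 0]) cube([38, 38, 394]);
translate([0, 221, 0]) cube([38, 38, 394]);
translate([237, 221, 0]) cube([38, 38, 394]);
translate([0, 369, 0]) {
  cube([46, 156, 2184]);
  translate([792, 0, 0]) cube([46, 156, 2184]);
  translate([0, 0, 2184]) cube([838, 156, 107]);
}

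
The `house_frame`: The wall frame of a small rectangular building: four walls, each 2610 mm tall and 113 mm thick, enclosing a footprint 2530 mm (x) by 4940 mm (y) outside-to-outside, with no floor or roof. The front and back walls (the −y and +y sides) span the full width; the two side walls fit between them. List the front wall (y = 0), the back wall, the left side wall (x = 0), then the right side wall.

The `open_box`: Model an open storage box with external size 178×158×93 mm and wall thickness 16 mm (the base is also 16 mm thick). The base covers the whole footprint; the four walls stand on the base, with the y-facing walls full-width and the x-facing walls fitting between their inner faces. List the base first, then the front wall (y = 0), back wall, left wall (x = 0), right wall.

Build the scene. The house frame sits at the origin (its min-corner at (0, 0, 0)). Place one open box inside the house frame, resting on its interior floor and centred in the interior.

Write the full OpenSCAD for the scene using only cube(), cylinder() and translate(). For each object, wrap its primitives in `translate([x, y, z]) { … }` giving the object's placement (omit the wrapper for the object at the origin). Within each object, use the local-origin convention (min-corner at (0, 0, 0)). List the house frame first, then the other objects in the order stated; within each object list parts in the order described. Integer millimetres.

cube([2530, 113, 2610]);
translate([0, 4827, 0]) cube([2530, 113, 2610]);
translate([0, 113, 0]) cube([113, 4714, 2610]);
translate([2417, 113, 0]) cube([113, 4714, 2610]);
translate([1176, 2391, 0]) {
  cube([178, 158, 16]);
  translate([0, 0, 16]) cube([178, 16, 77]);
  translate([0, 142, 16]) cube([178, 16, 77]);
  translate([0, 16, 16]) cube([16, 126, 77]);
  translate([162, 16, 16]) cube([16, 126, 77]);
}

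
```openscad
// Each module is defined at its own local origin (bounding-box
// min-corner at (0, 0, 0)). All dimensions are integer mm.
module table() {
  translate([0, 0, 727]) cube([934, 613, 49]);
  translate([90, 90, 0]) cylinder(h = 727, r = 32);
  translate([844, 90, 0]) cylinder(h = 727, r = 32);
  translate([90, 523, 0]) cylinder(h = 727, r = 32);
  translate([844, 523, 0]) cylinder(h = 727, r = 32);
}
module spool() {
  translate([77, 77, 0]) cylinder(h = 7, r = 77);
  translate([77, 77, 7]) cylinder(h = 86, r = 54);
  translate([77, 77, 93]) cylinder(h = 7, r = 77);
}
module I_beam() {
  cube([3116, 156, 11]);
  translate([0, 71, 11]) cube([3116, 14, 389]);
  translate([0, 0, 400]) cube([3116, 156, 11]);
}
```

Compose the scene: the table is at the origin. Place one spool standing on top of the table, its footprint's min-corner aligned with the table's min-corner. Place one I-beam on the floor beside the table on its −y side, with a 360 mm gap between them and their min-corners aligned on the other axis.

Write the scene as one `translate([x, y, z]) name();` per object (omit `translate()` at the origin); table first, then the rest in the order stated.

table();
translate([0, 0, 776]) spool();
translate([0, -516, 0]) I_beam();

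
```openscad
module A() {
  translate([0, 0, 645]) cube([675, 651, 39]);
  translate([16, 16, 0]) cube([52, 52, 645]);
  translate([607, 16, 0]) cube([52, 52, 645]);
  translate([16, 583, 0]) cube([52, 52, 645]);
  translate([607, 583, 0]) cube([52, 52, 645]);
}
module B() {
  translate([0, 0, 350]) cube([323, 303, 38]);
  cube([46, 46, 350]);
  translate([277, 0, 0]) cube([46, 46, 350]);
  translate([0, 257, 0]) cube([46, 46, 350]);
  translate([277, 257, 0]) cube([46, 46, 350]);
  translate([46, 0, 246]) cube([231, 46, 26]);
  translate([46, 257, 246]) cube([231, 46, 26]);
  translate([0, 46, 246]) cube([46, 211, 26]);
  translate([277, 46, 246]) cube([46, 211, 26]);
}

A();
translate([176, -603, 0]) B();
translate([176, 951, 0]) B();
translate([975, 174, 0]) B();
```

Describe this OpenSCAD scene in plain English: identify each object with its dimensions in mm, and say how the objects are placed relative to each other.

A is a table: top 675 mm (x) × 651 mm (y), 39 mm thick, upper face at z = 684 mm, on four 52×52 mm square legs, each inset 16 mm from the nearest pair of top edges, running from z = 0 to the bottom of the top.

B is a four-legged stool. The seat is a 323×303×38 mm slab whose top surface is at z = 388 mm; four square legs, each 46×46 mm in cross-section, run from the floor (z = 0) to the underside of the seat, each flush with a corner of the seat. Four stretchers, 46 mm wide and 26 mm tall, connect adjacent legs with their undersides at z = 246 mm, each running between the inner faces of the legs it joins and aligned with the legs' outer faces on the other axis.

Three stools sit around the table at the −y, +y, +x sides.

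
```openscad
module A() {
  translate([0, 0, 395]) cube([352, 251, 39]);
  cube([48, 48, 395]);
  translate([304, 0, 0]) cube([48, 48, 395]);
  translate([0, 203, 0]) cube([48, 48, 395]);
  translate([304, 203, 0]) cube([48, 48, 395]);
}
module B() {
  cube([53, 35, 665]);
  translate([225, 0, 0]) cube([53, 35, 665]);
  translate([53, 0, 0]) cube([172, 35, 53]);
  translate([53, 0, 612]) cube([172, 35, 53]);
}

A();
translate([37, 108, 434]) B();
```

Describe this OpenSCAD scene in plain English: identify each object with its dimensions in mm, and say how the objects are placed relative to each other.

A is a simple wooden stool: a rectangular seat 352 mm (x) by 251 mm (y), 39 mm thick, top face at z = 434 mm, on four square legs, each 48×48 mm in cross-section. The legs rest on z = 0, each flush with a corner of the seat.

B is a rectangular picture frame lying in the x–z plane (depth along y). The opening is 172 mm wide (x) by 559 mm tall (z), surrounded by a border 53 mm wide on all four sides. The frame is 35 mm deep and is made of two full-height vertical stiles with two horizontal rails fitted between them.

The picture frame is on top of the stool, centred.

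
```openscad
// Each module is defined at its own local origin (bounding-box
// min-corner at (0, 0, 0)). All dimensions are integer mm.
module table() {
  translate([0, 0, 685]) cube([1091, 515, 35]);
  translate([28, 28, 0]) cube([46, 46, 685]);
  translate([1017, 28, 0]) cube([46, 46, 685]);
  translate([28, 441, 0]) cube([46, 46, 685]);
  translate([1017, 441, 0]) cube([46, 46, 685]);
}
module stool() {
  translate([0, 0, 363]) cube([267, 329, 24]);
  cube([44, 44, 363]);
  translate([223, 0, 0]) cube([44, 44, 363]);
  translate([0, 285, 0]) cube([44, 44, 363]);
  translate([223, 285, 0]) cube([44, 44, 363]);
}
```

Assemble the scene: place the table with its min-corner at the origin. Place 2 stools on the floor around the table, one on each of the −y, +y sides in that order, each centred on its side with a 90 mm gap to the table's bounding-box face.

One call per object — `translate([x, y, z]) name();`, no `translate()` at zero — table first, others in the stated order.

table();
translate([412, -419, 0]) stool();
translate([412, 605, 0]) stool();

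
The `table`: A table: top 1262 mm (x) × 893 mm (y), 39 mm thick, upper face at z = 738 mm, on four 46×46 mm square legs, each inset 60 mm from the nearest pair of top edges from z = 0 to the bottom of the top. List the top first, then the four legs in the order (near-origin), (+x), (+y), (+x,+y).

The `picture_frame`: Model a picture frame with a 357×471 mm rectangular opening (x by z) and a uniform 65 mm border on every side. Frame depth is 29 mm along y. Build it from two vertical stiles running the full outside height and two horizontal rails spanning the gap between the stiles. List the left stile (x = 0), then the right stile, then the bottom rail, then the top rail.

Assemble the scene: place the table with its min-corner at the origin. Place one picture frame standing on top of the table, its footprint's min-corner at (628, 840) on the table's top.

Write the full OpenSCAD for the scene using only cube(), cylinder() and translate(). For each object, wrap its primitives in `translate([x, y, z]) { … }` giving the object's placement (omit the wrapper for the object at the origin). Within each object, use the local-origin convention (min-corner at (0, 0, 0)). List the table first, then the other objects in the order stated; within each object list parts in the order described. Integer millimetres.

translate([0, 0, 699]) cube([1262, 893, 39]);
translate([60, 60, 0]) cube([46, 46, 699]);
translate([1156, 60, 0]) cube([46, 46, 699]);
translate([60, 787, 0]) cube([46, 46, 699]);
translate([1156, 787, 0]) cube([46, 46, 699]);
translate([628, 840, 738]) {
  cube([65, 29, 601]);
  translate([422, 0, 0]) cube([65, 29, 601]);
  translate([65, 0, 0]) cube([357, 29, 65]);
  translate([65, 0, 536]) cube([357, 29, 65]);
}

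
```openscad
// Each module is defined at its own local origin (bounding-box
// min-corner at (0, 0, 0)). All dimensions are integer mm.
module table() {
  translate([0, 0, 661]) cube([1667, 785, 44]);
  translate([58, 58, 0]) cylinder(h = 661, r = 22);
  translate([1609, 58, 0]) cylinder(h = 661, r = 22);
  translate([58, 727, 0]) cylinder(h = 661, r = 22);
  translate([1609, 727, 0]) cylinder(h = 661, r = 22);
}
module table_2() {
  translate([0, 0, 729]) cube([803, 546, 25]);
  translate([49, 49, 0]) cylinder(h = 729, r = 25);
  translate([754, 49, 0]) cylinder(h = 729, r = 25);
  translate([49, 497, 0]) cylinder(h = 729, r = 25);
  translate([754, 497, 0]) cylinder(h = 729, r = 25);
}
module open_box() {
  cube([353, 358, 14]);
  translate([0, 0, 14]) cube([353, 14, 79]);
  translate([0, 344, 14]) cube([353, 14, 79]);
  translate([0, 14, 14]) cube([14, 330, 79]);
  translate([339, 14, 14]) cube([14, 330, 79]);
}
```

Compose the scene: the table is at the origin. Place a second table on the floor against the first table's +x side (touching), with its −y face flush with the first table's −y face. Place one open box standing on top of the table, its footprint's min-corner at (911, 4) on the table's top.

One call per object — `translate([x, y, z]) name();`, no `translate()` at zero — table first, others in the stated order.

table();
translate([1667, 0, 0]) table_2();
translate([911, 4, 705]) open_box();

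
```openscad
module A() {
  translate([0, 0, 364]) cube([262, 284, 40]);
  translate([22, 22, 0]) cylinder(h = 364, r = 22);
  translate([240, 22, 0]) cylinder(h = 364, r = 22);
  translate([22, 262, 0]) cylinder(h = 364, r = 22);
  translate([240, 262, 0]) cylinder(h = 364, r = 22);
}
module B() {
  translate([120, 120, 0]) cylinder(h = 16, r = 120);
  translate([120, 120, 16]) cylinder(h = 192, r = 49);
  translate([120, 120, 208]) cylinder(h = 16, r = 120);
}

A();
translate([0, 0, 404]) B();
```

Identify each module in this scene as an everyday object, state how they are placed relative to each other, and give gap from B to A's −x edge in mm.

A is a stool. B is a spool. The spool is on top of the stool. The gap from the spool to the stool's −x edge is 0 mm.

The spool's min-x is at 0; the stool's min-x is 0; gap = 0 mm.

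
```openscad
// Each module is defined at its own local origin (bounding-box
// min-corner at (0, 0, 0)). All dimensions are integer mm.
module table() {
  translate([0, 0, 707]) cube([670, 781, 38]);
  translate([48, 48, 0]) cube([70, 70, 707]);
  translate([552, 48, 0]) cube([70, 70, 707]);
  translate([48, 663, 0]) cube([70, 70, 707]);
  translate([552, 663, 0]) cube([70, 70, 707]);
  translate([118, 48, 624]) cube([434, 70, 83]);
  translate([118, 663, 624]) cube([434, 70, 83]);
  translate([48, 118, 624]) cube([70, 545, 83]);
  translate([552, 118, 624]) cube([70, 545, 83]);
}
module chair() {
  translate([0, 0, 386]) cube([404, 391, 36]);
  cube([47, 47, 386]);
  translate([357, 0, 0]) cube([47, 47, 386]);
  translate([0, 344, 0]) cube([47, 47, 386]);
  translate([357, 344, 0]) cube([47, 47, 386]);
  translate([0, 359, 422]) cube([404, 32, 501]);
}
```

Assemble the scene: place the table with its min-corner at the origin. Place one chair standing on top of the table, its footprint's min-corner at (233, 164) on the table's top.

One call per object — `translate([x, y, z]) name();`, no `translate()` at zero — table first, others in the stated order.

table();
translate([233, 164, 745]) chair();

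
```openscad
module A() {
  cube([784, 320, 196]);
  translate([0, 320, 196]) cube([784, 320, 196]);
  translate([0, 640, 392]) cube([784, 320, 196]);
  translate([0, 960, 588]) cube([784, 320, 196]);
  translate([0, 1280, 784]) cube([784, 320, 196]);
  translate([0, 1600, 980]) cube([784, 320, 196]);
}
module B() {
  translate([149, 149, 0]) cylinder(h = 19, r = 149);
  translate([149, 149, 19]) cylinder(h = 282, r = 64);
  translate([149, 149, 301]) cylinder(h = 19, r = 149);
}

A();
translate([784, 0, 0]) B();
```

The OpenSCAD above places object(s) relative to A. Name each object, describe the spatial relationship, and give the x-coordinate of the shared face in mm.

A is a staircase. B is a spool. The spool is against the staircase's +x side, with their −y faces flush. The x-coordinate of the shared face is 784 mm.

The staircase's +x face and the spool's −x face are both at x = 784 mm.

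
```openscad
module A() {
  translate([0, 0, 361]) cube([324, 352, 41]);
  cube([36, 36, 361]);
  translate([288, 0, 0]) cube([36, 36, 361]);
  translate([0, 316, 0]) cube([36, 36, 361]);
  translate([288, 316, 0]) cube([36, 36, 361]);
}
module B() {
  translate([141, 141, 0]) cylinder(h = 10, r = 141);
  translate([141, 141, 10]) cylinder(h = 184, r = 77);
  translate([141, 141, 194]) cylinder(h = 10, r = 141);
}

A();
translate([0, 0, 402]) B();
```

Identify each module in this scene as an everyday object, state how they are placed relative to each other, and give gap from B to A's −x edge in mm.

The spool's min-x is at 0; the stool's min-x is 0; gap = 0 mm.

A is a stool. B is a spool. The spool is on top of the stool. The gap from the spool to the stool's −x edge is 0 mm.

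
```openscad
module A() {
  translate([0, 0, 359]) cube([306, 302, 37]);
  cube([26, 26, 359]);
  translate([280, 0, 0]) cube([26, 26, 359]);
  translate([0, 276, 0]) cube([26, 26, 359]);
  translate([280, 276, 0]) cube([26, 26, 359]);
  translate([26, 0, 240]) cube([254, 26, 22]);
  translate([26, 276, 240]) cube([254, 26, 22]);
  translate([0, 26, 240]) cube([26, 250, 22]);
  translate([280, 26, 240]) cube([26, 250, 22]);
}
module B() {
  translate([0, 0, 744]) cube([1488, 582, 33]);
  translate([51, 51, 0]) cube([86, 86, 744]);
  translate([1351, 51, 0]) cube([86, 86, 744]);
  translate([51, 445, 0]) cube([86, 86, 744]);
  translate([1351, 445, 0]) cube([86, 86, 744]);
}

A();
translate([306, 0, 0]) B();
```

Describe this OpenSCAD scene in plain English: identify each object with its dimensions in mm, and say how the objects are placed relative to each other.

A is a simple wooden stool: a rectangular seat 306 mm (x) by 302 mm (y), 37 mm thick, top face at z = 396 mm, on four square legs, each 26×26 mm in cross-section. The legs rest on z = 0, each flush with a corner of the seat. Four stretchers, 26 mm wide and 22 mm tall, connect adjacent legs with their undersides at z = 240 mm, each running between the inner faces of the legs it joins and aligned with the legs' outer faces on the other axis.

B is a table: top 1488 mm (x) × 582 mm (y), 33 mm thick, upper face at z = 777 mm, on four 86×86 mm square legs, each inset 51 mm from the nearest pair of top edges, running from z = 0 to the bottom of the top.

The table is against the stool's +x side, with their −y faces flush.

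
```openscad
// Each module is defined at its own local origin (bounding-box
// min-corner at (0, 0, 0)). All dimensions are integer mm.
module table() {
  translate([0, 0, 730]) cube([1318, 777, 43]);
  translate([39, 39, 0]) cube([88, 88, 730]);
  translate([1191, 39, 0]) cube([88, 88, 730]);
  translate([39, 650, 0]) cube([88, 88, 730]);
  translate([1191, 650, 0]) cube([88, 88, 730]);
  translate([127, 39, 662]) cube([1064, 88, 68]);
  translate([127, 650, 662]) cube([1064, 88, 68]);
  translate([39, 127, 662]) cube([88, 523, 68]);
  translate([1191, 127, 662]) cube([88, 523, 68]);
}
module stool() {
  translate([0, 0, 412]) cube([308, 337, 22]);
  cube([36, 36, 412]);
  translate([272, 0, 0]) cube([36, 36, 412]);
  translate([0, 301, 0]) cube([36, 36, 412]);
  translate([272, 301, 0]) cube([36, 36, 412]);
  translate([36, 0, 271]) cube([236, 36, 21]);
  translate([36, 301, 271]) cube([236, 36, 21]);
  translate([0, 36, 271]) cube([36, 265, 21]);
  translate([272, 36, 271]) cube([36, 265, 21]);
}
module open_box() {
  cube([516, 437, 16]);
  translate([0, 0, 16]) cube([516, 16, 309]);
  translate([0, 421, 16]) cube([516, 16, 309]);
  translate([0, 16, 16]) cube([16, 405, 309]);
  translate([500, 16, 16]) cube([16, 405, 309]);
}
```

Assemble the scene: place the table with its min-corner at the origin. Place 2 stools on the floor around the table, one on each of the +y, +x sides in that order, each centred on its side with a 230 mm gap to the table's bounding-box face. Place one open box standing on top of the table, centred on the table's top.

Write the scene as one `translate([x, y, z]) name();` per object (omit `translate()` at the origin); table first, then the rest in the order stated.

table();
translate([505, 1007, 0]) stool();
translate([1548, 220, 0]) stool();
translate([401, 170, 773]) open_box();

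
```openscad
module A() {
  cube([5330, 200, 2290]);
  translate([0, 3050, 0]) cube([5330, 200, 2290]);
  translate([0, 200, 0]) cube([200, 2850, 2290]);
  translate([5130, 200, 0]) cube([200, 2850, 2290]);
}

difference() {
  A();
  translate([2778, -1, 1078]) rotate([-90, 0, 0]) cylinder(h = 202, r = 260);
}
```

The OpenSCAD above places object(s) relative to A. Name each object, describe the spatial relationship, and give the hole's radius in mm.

A is a house frame. The house frame has a circular hole through its front wall. The hole's radius is 260 mm.

The subtracted cylinder has r = 260 mm.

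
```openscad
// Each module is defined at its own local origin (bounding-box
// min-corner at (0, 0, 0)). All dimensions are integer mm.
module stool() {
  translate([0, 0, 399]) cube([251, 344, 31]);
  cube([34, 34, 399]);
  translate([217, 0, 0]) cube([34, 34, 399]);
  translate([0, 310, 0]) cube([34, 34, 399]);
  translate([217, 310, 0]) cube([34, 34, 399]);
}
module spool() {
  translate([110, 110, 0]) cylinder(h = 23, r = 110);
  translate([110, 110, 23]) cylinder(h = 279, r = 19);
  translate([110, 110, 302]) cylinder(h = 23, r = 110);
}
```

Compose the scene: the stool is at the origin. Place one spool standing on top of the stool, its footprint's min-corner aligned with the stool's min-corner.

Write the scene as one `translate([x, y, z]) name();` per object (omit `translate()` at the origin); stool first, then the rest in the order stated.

stool();
translate([0, 0, 430]) spool();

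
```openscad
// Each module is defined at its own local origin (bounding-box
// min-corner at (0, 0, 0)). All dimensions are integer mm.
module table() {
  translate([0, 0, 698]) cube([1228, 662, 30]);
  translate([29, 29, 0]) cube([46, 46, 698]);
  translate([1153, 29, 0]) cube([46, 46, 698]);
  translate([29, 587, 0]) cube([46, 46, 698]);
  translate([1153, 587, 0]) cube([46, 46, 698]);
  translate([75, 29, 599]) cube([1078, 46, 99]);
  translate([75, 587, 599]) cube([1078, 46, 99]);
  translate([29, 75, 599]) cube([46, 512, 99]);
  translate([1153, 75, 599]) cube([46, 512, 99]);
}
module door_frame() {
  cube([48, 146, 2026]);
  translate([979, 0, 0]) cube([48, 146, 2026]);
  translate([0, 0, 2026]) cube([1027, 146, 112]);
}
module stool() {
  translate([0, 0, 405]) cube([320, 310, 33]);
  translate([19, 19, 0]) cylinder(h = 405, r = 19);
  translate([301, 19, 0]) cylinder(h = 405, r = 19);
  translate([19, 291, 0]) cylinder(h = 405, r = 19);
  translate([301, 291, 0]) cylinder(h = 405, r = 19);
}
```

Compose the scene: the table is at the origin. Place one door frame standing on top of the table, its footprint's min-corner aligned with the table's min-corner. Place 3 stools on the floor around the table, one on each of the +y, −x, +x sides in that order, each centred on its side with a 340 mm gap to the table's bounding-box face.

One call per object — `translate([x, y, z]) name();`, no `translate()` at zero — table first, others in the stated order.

table();
translate([0, 0, 728]) door_frame();
translate([454, 1002, 0]) stool();
translate([-660, 176, 0]) stool();
translate([1568, 176, 0]) stool();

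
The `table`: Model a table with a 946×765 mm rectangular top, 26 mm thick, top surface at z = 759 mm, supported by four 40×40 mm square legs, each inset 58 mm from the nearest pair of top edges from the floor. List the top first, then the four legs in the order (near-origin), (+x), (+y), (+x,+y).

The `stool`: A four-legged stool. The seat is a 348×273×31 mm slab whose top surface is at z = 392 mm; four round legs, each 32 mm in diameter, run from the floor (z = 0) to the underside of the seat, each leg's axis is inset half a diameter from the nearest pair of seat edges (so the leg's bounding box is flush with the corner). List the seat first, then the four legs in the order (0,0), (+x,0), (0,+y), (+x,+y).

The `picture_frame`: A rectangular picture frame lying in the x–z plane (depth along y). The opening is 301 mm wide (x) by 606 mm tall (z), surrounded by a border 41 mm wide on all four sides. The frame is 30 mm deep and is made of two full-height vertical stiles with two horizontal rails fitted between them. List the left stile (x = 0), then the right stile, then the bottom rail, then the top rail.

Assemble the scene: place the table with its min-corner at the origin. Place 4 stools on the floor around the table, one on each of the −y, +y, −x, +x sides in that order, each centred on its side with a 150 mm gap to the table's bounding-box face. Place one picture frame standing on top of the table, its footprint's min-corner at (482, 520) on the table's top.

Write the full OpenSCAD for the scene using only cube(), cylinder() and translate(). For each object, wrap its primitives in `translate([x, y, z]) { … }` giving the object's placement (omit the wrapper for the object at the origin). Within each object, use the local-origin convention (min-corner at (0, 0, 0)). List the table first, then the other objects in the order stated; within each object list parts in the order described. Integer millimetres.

translate([0, 0, 733]) cube([946, 765, 26]);
translate([58, 58, 0]) cube([40, 40, 733]);
translate([848, 58, 0]) cube([40, 40, 733]);
translate([58, 667, 0]) cube([40, 40, 733]);
translate([848, 667, 0]) cube([40, 40, 733]);
translate([299, -423, 0]) {
  translate([0, 0, 361]) cube([348, 273, 31]);
  translate([16, 16, 0]) cylinder(h = 361, r = 16);
  translate([332, 16, 0]) cylinder(h = 361, r = 16);
  translate([16, 257, 0]) cylinder(h = 361, r = 16);
  translate([332, 257, 0]) cylinder(h = 361, r = 16);
}
translate([299, 915, 0]) {
  translate([0, 0, 361]) cube([348, 273, 31]);
  translate([16, 16, 0]) cylinder(h = 361, r = 16);
  translate([332, 16, 0]) cylinder(h = 361, r = 16);
  translate([16, 257, 0]) cylinder(h = 361, r = 16);
  translate([332, 257, 0]) cylinder(h = 361, r = 16);
}
translate([-498, 246, 0]) {
  translate([0, 0, 361]) cube([348, 273, 31]);
  translate([16, 16, 0]) cylinder(h = 361, r = 16);
  translate([332, 16, 0]) cylinder(h = 361, r = 16);
  translate([16, 257, 0]) cylinder(h = 361, r = 16);
  translate([332, 257, 0]) cylinder(h = 361, r = 16);
}
translate([1096, 246, 0]) {
  translate([0, 0, 361]) cube([348, 273, 31]);
  translate([16, 16, 0]) cylinder(h = 361, r = 16);
  translate([332, 16, 0]) cylinder(h = 361, r = 16);
  translate([16, 257, 0]) cylinder(h = 361, r = 16);
  translate([332, 257, 0]) cylinder(h = 361, r = 16);
}
translate([482, 520, 759]) {
  cube([41, 30, 688]);
  translate([342, 0, 0]) cube([41, 30, 688]);
  translate([41, 0, 0]) cube([301, 30, 41]);
  translate([41, 0, 647]) cube([301, 30, 41]);
}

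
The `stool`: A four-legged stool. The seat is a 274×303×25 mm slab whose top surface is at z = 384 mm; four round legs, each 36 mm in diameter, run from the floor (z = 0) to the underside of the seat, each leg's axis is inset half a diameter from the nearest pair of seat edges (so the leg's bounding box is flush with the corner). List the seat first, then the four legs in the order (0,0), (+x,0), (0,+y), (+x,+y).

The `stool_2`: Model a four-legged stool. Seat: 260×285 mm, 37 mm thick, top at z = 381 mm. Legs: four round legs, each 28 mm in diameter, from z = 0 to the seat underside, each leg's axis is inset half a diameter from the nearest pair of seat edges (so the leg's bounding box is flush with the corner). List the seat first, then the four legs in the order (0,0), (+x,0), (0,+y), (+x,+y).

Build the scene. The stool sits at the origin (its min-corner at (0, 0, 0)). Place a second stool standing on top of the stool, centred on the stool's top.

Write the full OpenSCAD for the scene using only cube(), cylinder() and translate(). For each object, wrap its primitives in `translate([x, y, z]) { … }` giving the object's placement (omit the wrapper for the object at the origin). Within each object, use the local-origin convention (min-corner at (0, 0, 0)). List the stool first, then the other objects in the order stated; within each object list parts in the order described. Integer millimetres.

translate([0, 0, 359]) cube([274, 303, 25]);
translate([18, 18, 0]) cylinder(h = 359, r = 18);
translate([256, 18, 0]) cylinder(h = 359, r = 18);
translate([18, 285, 0]) cylinder(h = 359, r = 18);
translate([256, 285, 0]) cylinder(h = 359, r = 18);
translate([7, 9, 384]) {
  translate([0, 0, 344]) cube([260, 285, 37]);
  translate([14, 14, 0]) cylinder(h = 344, r = 14);
  translate([246, 14, 0]) cylinder(h = 344, r = 14);
  translate([14, 271, 0]) cylinder(h = 344, r = 14);
  translate([246, 271, 0]) cylinder(h = 344, r = 14);
}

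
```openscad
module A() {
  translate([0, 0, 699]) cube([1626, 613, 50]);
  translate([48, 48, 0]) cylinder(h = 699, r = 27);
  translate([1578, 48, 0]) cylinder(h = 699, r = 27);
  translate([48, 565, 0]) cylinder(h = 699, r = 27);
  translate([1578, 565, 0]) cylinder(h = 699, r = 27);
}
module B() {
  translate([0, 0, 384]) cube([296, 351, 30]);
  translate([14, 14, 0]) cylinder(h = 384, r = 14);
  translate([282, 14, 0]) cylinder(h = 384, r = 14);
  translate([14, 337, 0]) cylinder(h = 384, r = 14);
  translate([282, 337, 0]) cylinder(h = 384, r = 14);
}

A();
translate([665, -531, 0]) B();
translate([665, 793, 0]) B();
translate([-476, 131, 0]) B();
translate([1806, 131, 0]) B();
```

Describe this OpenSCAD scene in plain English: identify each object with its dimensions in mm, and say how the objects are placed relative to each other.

A is a table: top 1626 mm (x) × 613 mm (y), 50 mm thick, upper face at z = 749 mm, on four round legs of 54 mm diameter, each leg's bounding box inset 21 mm from the nearest pair of top edges, running from z = 0 to the bottom of the top.

B is a four-legged stool. The seat is a 296×351×30 mm slab whose top surface is at z = 414 mm; four round legs, each 28 mm in diameter, run from the floor (z = 0) to the underside of the seat, each leg's axis is inset half a diameter from the nearest pair of seat edges (so the leg's bounding box is flush with the corner).

Four stools sit around the table at the −y, +y, −x, +x sides.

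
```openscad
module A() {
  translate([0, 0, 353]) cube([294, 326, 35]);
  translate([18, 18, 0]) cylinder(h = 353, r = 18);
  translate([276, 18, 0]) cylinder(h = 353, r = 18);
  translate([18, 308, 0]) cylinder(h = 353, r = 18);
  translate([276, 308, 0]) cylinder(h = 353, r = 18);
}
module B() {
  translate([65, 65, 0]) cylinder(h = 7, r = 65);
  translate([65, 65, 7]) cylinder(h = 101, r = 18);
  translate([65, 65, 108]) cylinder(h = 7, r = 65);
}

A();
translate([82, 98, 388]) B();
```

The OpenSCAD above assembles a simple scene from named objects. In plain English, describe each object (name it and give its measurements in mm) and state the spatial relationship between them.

A is a four-legged stool. The seat is a 294×326×35 mm slab whose top surface is at z = 388 mm; four round legs, each 36 mm in diameter, run from the floor (z = 0) to the underside of the seat, each leg's axis is inset half a diameter from the nearest pair of seat edges (so the leg's bounding box is flush with the corner).

B is a spool: two coaxial disc flanges of radius 65 mm and thickness 7 mm, joined by a core cylinder of radius 18 mm and height 101 mm. The lower flange rests on z = 0 and the three cylinders share a vertical axis.

The spool is on top of the stool, centred.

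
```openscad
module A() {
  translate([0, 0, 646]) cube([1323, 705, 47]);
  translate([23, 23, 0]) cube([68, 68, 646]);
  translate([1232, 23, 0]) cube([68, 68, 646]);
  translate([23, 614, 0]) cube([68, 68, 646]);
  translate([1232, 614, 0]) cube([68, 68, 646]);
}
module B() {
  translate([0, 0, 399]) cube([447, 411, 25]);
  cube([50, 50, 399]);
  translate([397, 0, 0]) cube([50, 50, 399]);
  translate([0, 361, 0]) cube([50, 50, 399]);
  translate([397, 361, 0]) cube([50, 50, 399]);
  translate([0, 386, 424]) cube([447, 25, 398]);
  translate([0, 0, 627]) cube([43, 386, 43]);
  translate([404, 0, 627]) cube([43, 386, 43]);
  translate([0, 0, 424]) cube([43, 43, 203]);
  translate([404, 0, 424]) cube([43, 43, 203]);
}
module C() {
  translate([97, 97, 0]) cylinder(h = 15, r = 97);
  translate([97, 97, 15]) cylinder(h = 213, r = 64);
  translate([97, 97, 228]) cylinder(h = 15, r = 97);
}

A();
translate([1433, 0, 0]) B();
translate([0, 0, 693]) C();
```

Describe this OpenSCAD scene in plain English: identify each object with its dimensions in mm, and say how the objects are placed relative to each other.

A is a rectangular dining table. The top is 1323×705×47 mm with its upper surface at z = 693 mm. It stands on four 68×68 mm square legs, each inset 23 mm from the nearest pair of top edges, running from the floor to the underside of the top.

B is a chair: 447×411 mm seat, 25 mm thick, top at z = 424 mm, on four 50 mm square corner legs flush with the seat edges. A 25 mm thick backrest slab spans the full seat width, extending 398 mm above the seat top, its back face flush with the seat's +y edge. Two armrests of 43×43 mm section run along each side from the seat's front edge to the front of the backrest, top faces 246 mm above the seat top and outer faces flush with the seat's x-edges; a 43×43 mm post under the front of each armrest stands on the seat at the front corner.

C is a spool: two coaxial disc flanges of radius 97 mm and thickness 15 mm, joined by a core cylinder of radius 64 mm and height 213 mm. The lower flange rests on z = 0 and the three cylinders share a vertical axis.

The chair is on the floor beside the table on its +x side. The spool is on top of the table.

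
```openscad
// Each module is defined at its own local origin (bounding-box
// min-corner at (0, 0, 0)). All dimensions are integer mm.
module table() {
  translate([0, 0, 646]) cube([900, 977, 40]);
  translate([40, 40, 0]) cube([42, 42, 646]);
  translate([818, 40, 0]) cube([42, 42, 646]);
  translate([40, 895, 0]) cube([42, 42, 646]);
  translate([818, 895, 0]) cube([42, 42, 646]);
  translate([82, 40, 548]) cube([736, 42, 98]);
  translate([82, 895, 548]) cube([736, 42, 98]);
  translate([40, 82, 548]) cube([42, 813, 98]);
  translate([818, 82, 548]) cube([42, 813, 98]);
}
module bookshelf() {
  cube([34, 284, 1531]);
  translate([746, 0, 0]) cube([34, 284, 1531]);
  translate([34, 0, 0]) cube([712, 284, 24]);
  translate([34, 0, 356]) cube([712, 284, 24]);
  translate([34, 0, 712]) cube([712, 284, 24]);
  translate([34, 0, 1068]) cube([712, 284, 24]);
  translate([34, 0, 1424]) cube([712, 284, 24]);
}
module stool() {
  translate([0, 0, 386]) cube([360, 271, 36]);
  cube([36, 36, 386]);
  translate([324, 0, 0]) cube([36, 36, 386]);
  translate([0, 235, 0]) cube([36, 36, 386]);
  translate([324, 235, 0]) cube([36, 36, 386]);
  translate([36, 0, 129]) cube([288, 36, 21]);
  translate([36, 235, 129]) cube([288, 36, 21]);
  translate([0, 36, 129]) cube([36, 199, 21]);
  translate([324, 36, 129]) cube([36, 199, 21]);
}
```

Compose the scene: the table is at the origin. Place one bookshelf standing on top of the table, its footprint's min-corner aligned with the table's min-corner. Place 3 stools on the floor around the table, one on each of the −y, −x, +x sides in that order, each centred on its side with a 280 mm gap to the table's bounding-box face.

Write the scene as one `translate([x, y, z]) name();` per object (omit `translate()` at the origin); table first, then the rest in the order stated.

table();
translate([0, 0, 686]) bookshelf();
translate([270, -551, 0]) stool();
translate([-640, 353, 0]) stool();
translate([1180, 353, 0]) stool();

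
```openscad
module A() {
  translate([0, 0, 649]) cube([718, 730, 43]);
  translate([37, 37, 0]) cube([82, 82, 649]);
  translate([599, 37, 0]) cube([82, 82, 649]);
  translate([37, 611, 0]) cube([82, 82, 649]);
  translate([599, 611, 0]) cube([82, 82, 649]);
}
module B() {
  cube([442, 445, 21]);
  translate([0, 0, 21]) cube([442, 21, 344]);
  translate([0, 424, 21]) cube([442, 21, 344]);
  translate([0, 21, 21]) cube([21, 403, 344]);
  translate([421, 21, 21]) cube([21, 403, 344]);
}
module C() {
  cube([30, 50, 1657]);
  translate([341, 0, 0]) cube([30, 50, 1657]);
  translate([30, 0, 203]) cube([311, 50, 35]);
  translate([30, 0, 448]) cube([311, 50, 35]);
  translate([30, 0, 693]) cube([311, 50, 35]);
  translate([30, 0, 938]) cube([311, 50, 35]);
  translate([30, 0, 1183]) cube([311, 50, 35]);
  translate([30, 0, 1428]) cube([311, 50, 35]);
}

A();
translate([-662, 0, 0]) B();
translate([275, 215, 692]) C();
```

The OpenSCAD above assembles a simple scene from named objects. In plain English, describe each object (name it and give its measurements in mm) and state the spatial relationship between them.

A is a table with a 718×730 mm rectangular top, 43 mm thick, top surface at z = 692 mm, supported by four 82×82 mm square legs, each inset 37 mm from the nearest pair of top edges, running from the floor.

B is an open-topped rectangular box: outside dimensions 442×445×365 mm, with a uniform wall and base thickness of 21 mm. The base is a full 442×445 slab on the floor; four walls sit on top of the base. The front and back walls (the −y and +y sides) span the full width; the two side walls fit between them.

C is a wooden ladder with two side rails of 30×50 mm section and 1657 mm height, set 371 mm apart overall. Between them run 6 rectangular rungs (50 mm deep, 35 mm thick), front faces flush with the rails' −y face. The bottom of the first rung is 203 mm above the floor and each subsequent rung is 245 mm higher than the one below.

The open box is on the floor beside the table on its −x side. The ladder is on top of the table.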